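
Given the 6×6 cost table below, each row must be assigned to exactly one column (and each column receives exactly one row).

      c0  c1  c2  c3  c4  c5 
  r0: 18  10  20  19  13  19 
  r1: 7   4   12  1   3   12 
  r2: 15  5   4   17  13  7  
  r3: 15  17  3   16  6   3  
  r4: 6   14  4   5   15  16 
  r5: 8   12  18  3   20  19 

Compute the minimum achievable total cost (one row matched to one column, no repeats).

Minimum assignment cost: 29

optimal assignment: row0→col1 (cost 10), row1→col4 (cost 3), row2→col2 (cost 4), row3→col5 (cost 3), row4→col0 (cost 6), row5→col3 (cost 3)
total = 10 + 3 + 4 + 3 + 6 + 3 = 29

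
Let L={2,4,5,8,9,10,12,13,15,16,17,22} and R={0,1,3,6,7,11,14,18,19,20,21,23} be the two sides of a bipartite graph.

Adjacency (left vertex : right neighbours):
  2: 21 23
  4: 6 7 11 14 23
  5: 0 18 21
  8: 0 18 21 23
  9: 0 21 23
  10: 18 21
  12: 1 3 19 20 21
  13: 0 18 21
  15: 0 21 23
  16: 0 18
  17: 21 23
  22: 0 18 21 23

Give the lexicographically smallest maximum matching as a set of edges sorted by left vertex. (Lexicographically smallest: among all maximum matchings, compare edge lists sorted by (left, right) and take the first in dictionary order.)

|M| = 6 (so the lex-smallest maximum matching has 6 edges)
process left vertices in ascending order; for each, take the smallest-labelled available neighbour that still permits 6 edges overall, or leave it unmatched if none does
lex-smallest matching: {2-21, 4-6, 5-0, 8-18, 9-23, 12-1}

Lex-smallest maximum matching: {(2,21), (4,6), (5,0), (8,18), (9,23), (12,1)}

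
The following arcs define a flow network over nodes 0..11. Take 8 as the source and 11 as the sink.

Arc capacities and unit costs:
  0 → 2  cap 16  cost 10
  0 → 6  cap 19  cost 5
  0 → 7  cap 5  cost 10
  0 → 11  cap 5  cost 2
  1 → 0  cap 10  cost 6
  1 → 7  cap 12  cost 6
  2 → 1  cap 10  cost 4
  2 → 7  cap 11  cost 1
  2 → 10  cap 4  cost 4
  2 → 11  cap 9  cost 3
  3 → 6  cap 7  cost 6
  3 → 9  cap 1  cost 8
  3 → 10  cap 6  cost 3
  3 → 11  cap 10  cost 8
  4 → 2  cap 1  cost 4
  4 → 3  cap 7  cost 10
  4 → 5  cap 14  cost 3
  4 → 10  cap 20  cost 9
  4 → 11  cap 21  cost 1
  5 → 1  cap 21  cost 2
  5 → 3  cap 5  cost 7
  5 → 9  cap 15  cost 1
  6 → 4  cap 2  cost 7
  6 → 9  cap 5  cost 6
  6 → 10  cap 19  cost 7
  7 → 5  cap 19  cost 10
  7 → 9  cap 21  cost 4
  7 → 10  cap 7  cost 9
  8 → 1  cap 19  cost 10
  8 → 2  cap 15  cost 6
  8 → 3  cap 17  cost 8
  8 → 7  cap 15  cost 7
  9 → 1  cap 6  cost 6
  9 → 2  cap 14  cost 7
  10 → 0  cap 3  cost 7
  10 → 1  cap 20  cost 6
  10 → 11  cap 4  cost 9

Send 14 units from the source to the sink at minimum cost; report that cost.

shortest-cost path #1: 8→2→11 push 9 @ unit cost 9 (adds 81)
shortest-cost path #2: 8→3→11 push 5 @ unit cost 16 (adds 80)
total cost = 161

Minimum cost for 14 units: 161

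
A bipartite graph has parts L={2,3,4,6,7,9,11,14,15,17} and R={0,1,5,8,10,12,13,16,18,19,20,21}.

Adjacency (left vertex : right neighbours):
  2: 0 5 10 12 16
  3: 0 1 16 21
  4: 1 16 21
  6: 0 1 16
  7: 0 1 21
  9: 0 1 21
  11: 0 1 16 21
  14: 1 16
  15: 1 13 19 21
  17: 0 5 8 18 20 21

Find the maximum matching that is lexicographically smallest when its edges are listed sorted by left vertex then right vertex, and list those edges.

|M| = 7 (so the lex-smallest maximum matching has 7 edges)
process left vertices in ascending order; for each, take the smallest-labelled available neighbour that still permits 7 edges overall, or leave it unmatched if none does
lex-smallest matching: {2-5, 3-0, 4-1, 6-16, 7-21, 15-13, 17-8}

Lex-smallest maximum matching: {(2,5), (3,0), (4,1), (6,16), (7,21), (15,13), (17,8)}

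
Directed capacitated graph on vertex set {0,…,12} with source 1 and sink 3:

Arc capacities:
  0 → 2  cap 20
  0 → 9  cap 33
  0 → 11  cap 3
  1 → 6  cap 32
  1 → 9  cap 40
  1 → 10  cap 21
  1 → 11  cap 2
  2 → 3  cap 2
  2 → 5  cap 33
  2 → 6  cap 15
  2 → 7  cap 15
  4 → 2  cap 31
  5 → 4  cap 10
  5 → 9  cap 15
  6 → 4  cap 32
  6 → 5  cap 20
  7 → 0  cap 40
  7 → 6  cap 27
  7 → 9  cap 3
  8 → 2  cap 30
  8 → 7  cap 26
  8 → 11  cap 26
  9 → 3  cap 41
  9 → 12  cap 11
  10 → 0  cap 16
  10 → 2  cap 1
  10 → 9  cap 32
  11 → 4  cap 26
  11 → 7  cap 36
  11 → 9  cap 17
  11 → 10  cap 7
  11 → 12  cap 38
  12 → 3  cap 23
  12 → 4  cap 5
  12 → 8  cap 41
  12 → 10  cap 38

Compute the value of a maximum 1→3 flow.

augment #1: 1→9→3 bottleneck 40, total now 40
augment #2: 1→10→2→3 bottleneck 1, total now 41
augment #3: 1→10→9→3 bottleneck 1, total now 42
augment #4: 1→11→12→3 bottleneck 2, total now 44
augment #5: 1→6→4→2→3 bottleneck 1, total now 45
augment #6: 1→10→9→12→3 bottleneck 11, total now 56
augment #7: 1→10→0→11→12→3 bottleneck 3, total now 59

Maximum flow value: 59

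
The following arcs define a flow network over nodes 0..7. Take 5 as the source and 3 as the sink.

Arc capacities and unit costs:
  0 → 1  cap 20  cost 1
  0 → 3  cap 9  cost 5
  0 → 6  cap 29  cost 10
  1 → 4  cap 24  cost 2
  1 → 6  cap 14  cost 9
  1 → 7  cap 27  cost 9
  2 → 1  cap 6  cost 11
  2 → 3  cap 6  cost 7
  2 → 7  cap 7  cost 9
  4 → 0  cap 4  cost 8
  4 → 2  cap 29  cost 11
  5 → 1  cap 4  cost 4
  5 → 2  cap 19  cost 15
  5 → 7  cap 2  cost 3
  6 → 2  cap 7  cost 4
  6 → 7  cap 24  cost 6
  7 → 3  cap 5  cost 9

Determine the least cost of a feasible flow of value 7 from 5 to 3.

Minimum cost for 7 units: 122

shortest-cost path #1: 5→7→3 push 2 @ unit cost 12 (adds 24)
shortest-cost path #2: 5→1→4→0→3 push 4 @ unit cost 19 (adds 76)
shortest-cost path #3: 5→2→3 push 1 @ unit cost 22 (adds 22)
total cost = 122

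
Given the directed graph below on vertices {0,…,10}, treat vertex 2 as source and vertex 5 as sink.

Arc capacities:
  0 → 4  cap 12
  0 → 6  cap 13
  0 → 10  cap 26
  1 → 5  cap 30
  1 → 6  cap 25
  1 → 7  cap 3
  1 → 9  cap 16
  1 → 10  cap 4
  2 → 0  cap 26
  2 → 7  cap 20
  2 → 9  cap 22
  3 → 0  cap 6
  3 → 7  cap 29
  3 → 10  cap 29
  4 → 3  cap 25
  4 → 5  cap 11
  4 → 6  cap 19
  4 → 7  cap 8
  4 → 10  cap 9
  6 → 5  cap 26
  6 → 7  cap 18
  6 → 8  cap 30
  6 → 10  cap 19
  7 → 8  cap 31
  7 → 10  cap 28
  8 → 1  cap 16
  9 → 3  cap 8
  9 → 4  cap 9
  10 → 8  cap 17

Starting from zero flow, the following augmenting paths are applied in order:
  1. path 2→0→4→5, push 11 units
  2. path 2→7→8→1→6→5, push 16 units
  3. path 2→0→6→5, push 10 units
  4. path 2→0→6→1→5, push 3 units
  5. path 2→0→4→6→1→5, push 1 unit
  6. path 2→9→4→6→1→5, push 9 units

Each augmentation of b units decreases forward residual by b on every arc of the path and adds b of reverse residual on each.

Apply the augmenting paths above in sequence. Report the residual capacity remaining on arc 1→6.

after path 1 (2→0→4→5, push 11): res(1,6)=25
after path 2 (2→7→8→1→6→5, push 16): res(1,6)=9
after path 3 (2→0→6→5, push 10): res(1,6)=9
after path 4 (2→0→6→1→5, push 3): res(1,6)=12
after path 5 (2→0→4→6→1→5, push 1): res(1,6)=13
after path 6 (2→9→4→6→1→5, push 9): res(1,6)=22

Residual capacity of (1,6): 22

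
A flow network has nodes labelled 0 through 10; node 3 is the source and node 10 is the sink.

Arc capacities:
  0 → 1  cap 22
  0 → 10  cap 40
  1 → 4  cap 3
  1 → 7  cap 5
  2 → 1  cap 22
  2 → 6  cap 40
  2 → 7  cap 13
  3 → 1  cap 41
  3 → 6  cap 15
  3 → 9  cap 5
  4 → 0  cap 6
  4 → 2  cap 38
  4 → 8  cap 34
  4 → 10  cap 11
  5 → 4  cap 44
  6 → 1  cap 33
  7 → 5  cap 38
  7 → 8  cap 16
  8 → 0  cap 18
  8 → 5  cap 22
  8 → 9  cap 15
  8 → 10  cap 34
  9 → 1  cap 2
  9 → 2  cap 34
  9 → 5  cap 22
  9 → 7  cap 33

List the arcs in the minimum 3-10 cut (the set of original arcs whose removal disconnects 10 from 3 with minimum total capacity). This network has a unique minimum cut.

Min-cut arcs: {(1,4), (1,7), (3,9)} (total capacity 13)

augment #1: 3→1→4→10 push 3
augment #2: 3→1→7→8→10 push 5
augment #3: 3→9→5→4→10 push 5
max flow = 13; residual-reachable set from 3 gives S-side
cut edges (S→T): {(1,4), (1,7), (3,9)} total cap 13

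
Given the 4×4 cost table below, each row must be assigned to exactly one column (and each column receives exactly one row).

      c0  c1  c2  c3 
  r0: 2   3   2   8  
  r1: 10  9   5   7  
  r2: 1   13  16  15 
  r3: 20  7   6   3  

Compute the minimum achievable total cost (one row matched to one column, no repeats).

Minimum assignment cost: 12

optimal assignment: row0→col1 (cost 3), row1→col2 (cost 5), row2→col0 (cost 1), row3→col3 (cost 3)
total = 3 + 5 + 1 + 3 = 12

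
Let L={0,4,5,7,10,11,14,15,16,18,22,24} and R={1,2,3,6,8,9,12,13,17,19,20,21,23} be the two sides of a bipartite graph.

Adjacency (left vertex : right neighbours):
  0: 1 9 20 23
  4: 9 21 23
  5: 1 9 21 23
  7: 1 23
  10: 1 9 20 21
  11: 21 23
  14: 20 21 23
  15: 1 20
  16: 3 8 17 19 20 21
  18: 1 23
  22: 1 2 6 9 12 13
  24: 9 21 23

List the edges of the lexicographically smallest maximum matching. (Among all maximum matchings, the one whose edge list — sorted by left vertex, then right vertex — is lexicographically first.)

|M| = 7 (so the lex-smallest maximum matching has 7 edges)
process left vertices in ascending order; for each, take the smallest-labelled available neighbour that still permits 7 edges overall, or leave it unmatched if none does
lex-smallest matching: {0-1, 4-9, 5-21, 7-23, 10-20, 16-3, 22-2}

Lex-smallest maximum matching: {(0,1), (4,9), (5,21), (7,23), (10,20), (16,3), (22,2)}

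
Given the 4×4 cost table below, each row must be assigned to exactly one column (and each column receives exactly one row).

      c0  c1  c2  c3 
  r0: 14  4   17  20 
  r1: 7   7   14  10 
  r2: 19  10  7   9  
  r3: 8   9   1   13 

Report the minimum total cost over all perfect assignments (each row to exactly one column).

Minimum assignment cost: 21

optimal assignment: row0→col1 (cost 4), row1→col0 (cost 7), row2→col3 (cost 9), row3→col2 (cost 1)
total = 4 + 7 + 9 + 1 = 21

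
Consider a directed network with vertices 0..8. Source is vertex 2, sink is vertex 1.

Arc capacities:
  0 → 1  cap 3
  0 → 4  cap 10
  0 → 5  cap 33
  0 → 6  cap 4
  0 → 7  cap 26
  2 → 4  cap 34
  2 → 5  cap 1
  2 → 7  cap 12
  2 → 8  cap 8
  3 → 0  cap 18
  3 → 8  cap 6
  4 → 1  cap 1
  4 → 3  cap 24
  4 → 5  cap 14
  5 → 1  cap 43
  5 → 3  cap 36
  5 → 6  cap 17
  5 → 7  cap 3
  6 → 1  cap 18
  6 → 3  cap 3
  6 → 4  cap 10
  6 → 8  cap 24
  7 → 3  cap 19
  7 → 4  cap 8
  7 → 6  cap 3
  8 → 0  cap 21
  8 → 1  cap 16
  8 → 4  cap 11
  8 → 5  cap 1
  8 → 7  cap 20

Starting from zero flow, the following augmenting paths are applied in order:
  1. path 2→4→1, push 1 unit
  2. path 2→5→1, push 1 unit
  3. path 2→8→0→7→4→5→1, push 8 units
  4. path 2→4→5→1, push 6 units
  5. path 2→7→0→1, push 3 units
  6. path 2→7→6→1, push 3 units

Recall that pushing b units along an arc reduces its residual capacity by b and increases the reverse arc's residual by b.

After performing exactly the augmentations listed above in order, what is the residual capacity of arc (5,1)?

Residual capacity of (5,1): 28

after path 1 (2→4→1, push 1): res(5,1)=43
after path 2 (2→5→1, push 1): res(5,1)=42
after path 3 (2→8→0→7→4→5→1, push 8): res(5,1)=34
after path 4 (2→4→5→1, push 6): res(5,1)=28
after path 5 (2→7→0→1, push 3): res(5,1)=28
after path 6 (2→7→6→1, push 3): res(5,1)=28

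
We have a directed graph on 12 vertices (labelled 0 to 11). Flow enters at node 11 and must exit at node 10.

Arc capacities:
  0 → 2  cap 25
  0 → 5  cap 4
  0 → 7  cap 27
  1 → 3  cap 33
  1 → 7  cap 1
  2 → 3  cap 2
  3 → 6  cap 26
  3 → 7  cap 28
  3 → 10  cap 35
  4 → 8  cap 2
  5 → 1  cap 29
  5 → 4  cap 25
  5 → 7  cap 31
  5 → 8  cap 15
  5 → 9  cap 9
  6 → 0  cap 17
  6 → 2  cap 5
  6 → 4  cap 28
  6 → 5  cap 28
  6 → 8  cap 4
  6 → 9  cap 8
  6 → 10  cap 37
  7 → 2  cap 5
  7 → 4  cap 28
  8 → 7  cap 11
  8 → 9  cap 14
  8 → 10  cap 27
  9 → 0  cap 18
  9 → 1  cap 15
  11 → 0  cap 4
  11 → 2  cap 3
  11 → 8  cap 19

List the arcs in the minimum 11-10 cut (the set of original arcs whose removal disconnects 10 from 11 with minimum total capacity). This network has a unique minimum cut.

Min-cut arcs: {(2,3), (11,0), (11,8)} (total capacity 25)

augment #1: 11→8→10 push 19
augment #2: 11→2→3→10 push 2
augment #3: 11→0→5→8→10 push 4
max flow = 25; residual-reachable set from 11 gives S-side
cut edges (S→T): {(2,3), (11,0), (11,8)} total cap 25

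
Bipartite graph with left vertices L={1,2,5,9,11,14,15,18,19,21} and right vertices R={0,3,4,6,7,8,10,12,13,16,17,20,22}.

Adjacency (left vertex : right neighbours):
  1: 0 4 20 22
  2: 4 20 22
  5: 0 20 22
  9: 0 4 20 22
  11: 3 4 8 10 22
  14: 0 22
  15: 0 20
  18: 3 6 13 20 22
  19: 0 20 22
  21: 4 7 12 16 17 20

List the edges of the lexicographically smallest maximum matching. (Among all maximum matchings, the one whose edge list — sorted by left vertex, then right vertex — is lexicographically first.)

Lex-smallest maximum matching: {(1,0), (2,4), (5,20), (9,22), (11,3), (18,6), (21,7)}

|M| = 7 (so the lex-smallest maximum matching has 7 edges)
process left vertices in ascending order; for each, take the smallest-labelled available neighbour that still permits 7 edges overall, or leave it unmatched if none does
lex-smallest matching: {1-0, 2-4, 5-20, 9-22, 11-3, 18-6, 21-7}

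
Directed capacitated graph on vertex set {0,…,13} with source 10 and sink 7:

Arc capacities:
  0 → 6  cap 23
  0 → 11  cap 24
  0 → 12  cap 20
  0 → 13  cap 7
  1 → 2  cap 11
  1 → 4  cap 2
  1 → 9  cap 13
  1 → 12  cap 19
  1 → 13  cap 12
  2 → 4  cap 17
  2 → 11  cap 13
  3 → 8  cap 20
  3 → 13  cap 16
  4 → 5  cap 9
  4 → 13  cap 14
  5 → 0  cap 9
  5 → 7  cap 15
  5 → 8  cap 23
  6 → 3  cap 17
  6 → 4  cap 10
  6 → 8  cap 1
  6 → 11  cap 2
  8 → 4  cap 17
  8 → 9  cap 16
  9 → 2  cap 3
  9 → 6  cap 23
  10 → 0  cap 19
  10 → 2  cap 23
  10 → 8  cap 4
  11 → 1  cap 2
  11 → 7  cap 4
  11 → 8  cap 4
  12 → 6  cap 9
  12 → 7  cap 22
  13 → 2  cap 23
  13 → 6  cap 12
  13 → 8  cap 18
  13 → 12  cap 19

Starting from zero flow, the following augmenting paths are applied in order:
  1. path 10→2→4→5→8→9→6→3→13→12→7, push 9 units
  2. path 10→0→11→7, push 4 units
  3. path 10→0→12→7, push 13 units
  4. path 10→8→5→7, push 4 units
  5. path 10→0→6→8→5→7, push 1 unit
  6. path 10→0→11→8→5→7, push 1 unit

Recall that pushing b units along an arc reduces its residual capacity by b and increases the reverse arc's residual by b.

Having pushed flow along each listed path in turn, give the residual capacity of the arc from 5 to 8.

after path 1 (10→2→4→5→8→9→6→3→13→12→7, push 9): res(5,8)=14
after path 2 (10→0→11→7, push 4): res(5,8)=14
after path 3 (10→0→12→7, push 13): res(5,8)=14
after path 4 (10→8→5→7, push 4): res(5,8)=18
after path 5 (10→0→6→8→5→7, push 1): res(5,8)=19
after path 6 (10→0→11→8→5→7, push 1): res(5,8)=20

Residual capacity of (5,8): 20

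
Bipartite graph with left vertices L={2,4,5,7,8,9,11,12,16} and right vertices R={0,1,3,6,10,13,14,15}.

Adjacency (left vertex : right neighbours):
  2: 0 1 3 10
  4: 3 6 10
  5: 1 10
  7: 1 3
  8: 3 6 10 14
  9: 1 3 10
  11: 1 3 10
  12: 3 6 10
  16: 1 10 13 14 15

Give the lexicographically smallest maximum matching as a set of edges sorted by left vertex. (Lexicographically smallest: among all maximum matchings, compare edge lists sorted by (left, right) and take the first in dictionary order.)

|M| = 7 (so the lex-smallest maximum matching has 7 edges)
process left vertices in ascending order; for each, take the smallest-labelled available neighbour that still permits 7 edges overall, or leave it unmatched if none does
lex-smallest matching: {2-0, 4-3, 5-1, 8-14, 9-10, 12-6, 16-13}

Lex-smallest maximum matching: {(2,0), (4,3), (5,1), (8,14), (9,10), (12,6), (16,13)}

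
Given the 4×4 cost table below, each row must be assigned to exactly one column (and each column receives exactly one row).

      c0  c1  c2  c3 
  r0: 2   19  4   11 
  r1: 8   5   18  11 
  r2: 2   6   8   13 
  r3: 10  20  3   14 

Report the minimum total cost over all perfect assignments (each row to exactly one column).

Minimum assignment cost: 21

optimal assignment: row0→col3 (cost 11), row1→col1 (cost 5), row2→col0 (cost 2), row3→col2 (cost 3)
total = 11 + 5 + 2 + 3 = 21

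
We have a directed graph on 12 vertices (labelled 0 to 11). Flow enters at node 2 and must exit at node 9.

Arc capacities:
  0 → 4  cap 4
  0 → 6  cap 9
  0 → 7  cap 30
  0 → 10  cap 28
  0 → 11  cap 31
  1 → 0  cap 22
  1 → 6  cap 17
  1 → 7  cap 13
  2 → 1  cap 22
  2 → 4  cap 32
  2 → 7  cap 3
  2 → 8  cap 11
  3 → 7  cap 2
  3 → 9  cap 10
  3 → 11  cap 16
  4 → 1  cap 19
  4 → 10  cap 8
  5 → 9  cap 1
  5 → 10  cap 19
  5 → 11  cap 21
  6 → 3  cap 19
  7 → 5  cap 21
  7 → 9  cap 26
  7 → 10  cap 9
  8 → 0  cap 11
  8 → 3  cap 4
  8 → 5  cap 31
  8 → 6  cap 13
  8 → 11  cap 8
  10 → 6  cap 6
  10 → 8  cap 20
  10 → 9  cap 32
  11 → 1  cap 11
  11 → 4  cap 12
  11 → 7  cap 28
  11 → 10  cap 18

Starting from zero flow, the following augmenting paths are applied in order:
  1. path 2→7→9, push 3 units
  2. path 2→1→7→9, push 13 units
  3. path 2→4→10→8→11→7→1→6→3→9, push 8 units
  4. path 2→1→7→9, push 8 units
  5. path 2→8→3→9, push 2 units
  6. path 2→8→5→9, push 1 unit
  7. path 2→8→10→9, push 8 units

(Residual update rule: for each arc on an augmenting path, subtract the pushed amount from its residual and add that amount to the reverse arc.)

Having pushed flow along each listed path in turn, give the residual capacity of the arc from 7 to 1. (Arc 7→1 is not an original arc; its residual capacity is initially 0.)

after path 1 (2→7→9, push 3): res(7,1)=0
after path 2 (2→1→7→9, push 13): res(7,1)=13
after path 3 (2→4→10→8→11→7→1→6→3→9, push 8): res(7,1)=5
after path 4 (2→1→7→9, push 8): res(7,1)=13
after path 5 (2→8→3→9, push 2): res(7,1)=13
after path 6 (2→8→5→9, push 1): res(7,1)=13
after path 7 (2→8→10→9, push 8): res(7,1)=13

Residual capacity of (7,1): 13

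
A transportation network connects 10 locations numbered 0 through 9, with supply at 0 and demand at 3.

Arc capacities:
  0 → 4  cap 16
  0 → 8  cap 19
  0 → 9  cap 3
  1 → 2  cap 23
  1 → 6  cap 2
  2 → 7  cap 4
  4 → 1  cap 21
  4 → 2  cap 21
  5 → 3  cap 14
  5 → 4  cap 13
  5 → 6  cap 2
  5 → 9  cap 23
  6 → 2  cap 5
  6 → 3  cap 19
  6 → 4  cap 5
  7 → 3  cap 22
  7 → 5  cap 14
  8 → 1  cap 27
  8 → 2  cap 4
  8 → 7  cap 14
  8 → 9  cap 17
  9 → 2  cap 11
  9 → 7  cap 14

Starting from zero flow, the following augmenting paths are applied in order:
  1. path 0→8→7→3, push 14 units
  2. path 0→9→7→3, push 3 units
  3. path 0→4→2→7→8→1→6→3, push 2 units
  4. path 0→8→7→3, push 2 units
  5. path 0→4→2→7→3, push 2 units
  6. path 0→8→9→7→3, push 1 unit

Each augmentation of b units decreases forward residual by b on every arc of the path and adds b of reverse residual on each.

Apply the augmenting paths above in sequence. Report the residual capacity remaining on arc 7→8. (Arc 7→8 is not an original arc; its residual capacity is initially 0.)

Residual capacity of (7,8): 14

after path 1 (0→8→7→3, push 14): res(7,8)=14
after path 2 (0→9→7→3, push 3): res(7,8)=14
after path 3 (0→4→2→7→8→1→6→3, push 2): res(7,8)=12
after path 4 (0→8→7→3, push 2): res(7,8)=14
after path 5 (0→4→2→7→3, push 2): res(7,8)=14
after path 6 (0→8→9→7→3, push 1): res(7,8)=14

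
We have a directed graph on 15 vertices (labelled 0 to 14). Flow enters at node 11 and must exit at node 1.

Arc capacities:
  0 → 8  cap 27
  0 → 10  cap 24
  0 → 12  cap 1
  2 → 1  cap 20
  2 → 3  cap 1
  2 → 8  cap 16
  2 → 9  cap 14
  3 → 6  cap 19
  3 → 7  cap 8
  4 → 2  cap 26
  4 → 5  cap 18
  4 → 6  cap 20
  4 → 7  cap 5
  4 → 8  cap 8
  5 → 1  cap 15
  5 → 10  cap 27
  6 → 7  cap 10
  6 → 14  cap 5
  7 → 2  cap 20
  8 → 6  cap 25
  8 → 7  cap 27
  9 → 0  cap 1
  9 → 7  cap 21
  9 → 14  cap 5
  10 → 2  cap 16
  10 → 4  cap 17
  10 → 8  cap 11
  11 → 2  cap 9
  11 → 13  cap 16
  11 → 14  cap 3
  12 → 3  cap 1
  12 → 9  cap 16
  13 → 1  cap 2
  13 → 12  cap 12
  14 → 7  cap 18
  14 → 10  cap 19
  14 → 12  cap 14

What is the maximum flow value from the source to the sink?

augment #1: 11→2→1 bottleneck 9, total now 9
augment #2: 11→13→1 bottleneck 2, total now 11
augment #3: 11→14→7→2→1 bottleneck 3, total now 14
augment #4: 11→13→12→3→7→2→1 bottleneck 1, total now 15
augment #5: 11→13→12→9→7→2→1 bottleneck 7, total now 22
augment #6: 11→13→12→9→0→10→4→5→1 bottleneck 1, total now 23
augment #7: 11→13→12→9→14→10→4→5→1 bottleneck 3, total now 26

Maximum flow value: 26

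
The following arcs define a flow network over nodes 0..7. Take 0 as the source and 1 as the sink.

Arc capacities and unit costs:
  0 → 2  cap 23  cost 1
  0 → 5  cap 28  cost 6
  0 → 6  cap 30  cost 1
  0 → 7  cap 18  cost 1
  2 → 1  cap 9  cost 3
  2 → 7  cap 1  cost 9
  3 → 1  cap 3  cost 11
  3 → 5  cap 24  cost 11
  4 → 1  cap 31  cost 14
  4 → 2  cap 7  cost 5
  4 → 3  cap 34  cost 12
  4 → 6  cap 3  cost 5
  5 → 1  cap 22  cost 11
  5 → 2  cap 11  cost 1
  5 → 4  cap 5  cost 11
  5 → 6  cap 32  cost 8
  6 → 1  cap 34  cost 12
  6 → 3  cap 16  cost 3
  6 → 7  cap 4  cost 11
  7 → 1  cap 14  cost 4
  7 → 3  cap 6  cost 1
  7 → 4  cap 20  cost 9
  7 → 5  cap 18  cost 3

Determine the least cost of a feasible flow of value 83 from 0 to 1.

Minimum cost for 83 units: 1037

shortest-cost path #1: 0→2→1 push 9 @ unit cost 4 (adds 36)
shortest-cost path #2: 0→7→1 push 14 @ unit cost 5 (adds 70)
shortest-cost path #3: 0→6→1 push 30 @ unit cost 13 (adds 390)
shortest-cost path #4: 0→7→3→1 push 3 @ unit cost 13 (adds 39)
shortest-cost path #5: 0→7→5→1 push 1 @ unit cost 15 (adds 15)
shortest-cost path #6: 0→5→1 push 21 @ unit cost 17 (adds 357)
shortest-cost path #7: 0→5→6→1 push 4 @ unit cost 26 (adds 104)
shortest-cost path #8: 0→5→7→4→1 push 1 @ unit cost 26 (adds 26)
total cost = 1037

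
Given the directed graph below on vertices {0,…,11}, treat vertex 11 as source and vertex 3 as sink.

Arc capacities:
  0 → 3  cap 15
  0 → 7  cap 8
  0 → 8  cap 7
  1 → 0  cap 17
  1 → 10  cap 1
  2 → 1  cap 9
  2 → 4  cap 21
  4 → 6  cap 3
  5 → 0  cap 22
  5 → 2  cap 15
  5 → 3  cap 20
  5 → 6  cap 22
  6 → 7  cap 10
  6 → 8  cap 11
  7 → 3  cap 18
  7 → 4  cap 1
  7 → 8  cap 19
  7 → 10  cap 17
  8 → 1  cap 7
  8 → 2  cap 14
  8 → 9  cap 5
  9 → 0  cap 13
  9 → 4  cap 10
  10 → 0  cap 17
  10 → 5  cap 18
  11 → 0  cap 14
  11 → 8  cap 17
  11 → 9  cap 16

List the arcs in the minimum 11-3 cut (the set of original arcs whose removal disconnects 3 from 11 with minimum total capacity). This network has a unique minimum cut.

Min-cut arcs: {(0,3), (0,7), (1,10), (4,6)} (total capacity 27)

augment #1: 11→0→3 push 14
augment #2: 11→9→0→3 push 1
augment #3: 11→9→0→7→3 push 8
augment #4: 11→8→1→10→5→3 push 1
augment #5: 11→9→4→6→7→3 push 3
max flow = 27; residual-reachable set from 11 gives S-side
cut edges (S→T): {(0,3), (0,7), (1,10), (4,6)} total cap 27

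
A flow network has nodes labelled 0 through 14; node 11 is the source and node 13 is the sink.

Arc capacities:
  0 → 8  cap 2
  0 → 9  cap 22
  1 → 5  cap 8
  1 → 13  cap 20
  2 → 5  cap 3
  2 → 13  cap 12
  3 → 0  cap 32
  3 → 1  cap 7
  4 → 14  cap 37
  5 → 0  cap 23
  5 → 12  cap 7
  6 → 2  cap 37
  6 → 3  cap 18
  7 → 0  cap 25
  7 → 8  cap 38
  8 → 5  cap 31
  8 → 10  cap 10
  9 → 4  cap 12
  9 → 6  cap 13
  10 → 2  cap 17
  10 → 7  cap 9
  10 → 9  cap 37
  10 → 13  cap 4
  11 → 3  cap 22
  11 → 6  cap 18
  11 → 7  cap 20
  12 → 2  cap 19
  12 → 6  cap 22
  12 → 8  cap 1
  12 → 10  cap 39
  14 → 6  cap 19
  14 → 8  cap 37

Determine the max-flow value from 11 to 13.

Maximum flow value: 23

augment #1: 11→3→1→13 bottleneck 7, total now 7
augment #2: 11→6→2→13 bottleneck 12, total now 19
augment #3: 11→7→8→10→13 bottleneck 4, total now 23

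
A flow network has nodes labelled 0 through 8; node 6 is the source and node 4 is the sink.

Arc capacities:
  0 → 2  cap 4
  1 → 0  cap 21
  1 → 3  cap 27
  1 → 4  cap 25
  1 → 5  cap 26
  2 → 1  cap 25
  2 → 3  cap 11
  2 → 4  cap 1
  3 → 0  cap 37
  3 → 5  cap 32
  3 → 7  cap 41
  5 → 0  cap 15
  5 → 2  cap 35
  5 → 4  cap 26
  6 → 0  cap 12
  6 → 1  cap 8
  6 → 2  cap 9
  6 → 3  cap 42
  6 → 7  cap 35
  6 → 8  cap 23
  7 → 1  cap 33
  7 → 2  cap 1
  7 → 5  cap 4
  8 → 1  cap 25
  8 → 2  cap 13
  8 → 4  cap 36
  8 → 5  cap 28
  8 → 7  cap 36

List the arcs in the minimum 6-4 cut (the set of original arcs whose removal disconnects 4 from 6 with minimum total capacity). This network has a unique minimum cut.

augment #1: 6→1→4 push 8
augment #2: 6→2→4 push 1
augment #3: 6→8→4 push 23
augment #4: 6→2→1→4 push 8
augment #5: 6→3→5→4 push 26
augment #6: 6→7→1→4 push 9
max flow = 75; residual-reachable set from 6 gives S-side
cut edges (S→T): {(1,4), (2,4), (5,4), (6,8)} total cap 75

Min-cut arcs: {(1,4), (2,4), (5,4), (6,8)} (total capacity 75)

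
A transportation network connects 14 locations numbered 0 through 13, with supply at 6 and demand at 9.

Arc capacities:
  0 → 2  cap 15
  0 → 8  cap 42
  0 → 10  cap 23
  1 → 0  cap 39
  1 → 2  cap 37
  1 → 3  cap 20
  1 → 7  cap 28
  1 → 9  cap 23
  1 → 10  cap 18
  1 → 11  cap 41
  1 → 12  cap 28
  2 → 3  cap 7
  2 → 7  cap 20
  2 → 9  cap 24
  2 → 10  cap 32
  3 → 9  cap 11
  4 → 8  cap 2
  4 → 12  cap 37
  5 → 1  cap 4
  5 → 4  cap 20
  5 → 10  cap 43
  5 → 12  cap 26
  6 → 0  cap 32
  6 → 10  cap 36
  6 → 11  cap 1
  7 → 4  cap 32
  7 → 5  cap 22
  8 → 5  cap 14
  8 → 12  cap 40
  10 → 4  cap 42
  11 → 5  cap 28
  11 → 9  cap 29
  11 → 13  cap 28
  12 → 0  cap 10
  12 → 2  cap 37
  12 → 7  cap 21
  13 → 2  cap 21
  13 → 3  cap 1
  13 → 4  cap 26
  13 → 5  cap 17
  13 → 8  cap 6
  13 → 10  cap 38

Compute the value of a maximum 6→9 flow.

augment #1: 6→11→9 bottleneck 1, total now 1
augment #2: 6→0→2→9 bottleneck 15, total now 16
augment #3: 6→0→8→5→1→9 bottleneck 4, total now 20
augment #4: 6→0→8→12→2→9 bottleneck 9, total now 29
augment #5: 6→0→8→12→2→3→9 bottleneck 4, total now 33
augment #6: 6→10→4→12→2→3→9 bottleneck 3, total now 36

Maximum flow value: 36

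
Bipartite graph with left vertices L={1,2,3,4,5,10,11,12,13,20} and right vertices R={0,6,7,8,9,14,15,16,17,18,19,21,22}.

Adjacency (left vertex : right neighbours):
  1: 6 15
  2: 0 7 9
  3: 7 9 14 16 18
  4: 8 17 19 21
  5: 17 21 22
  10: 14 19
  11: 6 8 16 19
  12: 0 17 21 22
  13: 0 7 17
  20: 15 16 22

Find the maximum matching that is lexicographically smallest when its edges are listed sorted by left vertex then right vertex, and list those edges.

Lex-smallest maximum matching: {(1,6), (2,0), (3,7), (4,8), (5,21), (10,14), (11,16), (12,22), (13,17), (20,15)}

|M| = 10 (so the lex-smallest maximum matching has 10 edges)
process left vertices in ascending order; for each, take the smallest-labelled available neighbour that still permits 10 edges overall, or leave it unmatched if none does
lex-smallest matching: {1-6, 2-0, 3-7, 4-8, 5-21, 10-14, 11-16, 12-22, 13-17, 20-15}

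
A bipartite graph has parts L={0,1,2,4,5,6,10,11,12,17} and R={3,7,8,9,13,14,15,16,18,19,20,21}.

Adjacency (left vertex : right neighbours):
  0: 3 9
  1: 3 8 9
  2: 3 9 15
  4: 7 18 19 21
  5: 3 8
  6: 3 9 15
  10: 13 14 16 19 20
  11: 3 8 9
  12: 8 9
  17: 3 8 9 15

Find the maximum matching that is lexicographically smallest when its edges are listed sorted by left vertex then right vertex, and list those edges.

|M| = 6 (so the lex-smallest maximum matching has 6 edges)
process left vertices in ascending order; for each, take the smallest-labelled available neighbour that still permits 6 edges overall, or leave it unmatched if none does
lex-smallest matching: {0-3, 1-8, 2-9, 4-7, 6-15, 10-13}

Lex-smallest maximum matching: {(0,3), (1,8), (2,9), (4,7), (6,15), (10,13)}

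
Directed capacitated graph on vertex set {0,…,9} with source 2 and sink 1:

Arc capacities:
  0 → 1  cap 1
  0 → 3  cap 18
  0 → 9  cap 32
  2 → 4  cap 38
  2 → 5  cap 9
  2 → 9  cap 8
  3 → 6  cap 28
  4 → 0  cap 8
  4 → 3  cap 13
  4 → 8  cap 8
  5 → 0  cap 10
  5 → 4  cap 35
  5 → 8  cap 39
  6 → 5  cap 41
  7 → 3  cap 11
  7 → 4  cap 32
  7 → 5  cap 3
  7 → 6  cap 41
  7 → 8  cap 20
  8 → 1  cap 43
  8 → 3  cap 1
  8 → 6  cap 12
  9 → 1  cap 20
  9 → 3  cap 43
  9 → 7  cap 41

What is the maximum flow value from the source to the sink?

Maximum flow value: 46

augment #1: 2→9→1 bottleneck 8, total now 8
augment #2: 2→4→0→1 bottleneck 1, total now 9
augment #3: 2→4→8→1 bottleneck 8, total now 17
augment #4: 2→5→8→1 bottleneck 9, total now 26
augment #5: 2→4→0→9→1 bottleneck 7, total now 33
augment #6: 2→4→3→6→5→8→1 bottleneck 13, total now 46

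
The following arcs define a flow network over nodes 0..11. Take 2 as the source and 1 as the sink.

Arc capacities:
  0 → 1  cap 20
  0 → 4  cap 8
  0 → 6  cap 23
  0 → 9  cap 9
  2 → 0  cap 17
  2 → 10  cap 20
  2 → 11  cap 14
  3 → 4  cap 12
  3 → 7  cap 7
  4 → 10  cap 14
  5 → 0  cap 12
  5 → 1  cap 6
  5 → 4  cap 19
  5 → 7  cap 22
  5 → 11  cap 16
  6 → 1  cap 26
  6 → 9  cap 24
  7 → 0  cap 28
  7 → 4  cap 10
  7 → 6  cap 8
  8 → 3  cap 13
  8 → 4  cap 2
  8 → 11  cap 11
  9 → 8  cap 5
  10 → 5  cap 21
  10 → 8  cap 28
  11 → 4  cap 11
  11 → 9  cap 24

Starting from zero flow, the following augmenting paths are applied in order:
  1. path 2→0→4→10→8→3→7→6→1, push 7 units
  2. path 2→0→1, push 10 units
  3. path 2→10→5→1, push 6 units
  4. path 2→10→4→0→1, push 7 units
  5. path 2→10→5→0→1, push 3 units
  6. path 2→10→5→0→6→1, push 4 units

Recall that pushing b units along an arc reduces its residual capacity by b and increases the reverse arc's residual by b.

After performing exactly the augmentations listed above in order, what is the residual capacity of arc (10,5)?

after path 1 (2→0→4→10→8→3→7→6→1, push 7): res(10,5)=21
after path 2 (2→0→1, push 10): res(10,5)=21
after path 3 (2→10→5→1, push 6): res(10,5)=15
after path 4 (2→10→4→0→1, push 7): res(10,5)=15
after path 5 (2→10→5→0→1, push 3): res(10,5)=12
after path 6 (2→10→5→0→6→1, push 4): res(10,5)=8

Residual capacity of (10,5): 8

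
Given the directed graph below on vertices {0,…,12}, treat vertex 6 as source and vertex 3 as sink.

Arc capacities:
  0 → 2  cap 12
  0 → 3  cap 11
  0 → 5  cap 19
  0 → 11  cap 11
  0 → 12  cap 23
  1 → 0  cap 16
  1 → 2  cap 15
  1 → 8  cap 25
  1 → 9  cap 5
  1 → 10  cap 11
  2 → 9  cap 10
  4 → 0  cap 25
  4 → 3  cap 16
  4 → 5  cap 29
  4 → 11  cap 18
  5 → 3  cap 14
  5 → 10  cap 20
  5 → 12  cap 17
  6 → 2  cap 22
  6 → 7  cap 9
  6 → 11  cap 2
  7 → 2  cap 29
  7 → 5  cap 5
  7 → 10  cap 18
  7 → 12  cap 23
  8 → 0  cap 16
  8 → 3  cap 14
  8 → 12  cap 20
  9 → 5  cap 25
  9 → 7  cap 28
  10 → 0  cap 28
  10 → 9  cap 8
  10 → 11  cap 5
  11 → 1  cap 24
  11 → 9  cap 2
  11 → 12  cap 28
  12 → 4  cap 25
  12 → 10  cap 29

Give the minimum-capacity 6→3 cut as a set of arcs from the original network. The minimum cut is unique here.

Min-cut arcs: {(2,9), (6,7), (6,11)} (total capacity 21)

augment #1: 6→7→5→3 push 5
augment #2: 6→2→9→5→3 push 9
augment #3: 6→7→10→0→3 push 4
augment #4: 6→11→1→0→3 push 2
augment #5: 6→2→9→5→10→0→3 push 1
max flow = 21; residual-reachable set from 6 gives S-side
cut edges (S→T): {(2,9), (6,7), (6,11)} total cap 21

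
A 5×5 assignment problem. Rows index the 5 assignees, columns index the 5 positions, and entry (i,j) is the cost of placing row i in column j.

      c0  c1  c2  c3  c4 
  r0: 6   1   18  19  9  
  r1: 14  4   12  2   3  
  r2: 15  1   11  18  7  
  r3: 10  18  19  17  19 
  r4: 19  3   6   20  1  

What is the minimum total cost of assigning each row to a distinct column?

optimal assignment: row0→col1 (cost 1), row1→col3 (cost 2), row2→col2 (cost 11), row3→col0 (cost 10), row4→col4 (cost 1)
total = 1 + 2 + 11 + 10 + 1 = 25

Minimum assignment cost: 25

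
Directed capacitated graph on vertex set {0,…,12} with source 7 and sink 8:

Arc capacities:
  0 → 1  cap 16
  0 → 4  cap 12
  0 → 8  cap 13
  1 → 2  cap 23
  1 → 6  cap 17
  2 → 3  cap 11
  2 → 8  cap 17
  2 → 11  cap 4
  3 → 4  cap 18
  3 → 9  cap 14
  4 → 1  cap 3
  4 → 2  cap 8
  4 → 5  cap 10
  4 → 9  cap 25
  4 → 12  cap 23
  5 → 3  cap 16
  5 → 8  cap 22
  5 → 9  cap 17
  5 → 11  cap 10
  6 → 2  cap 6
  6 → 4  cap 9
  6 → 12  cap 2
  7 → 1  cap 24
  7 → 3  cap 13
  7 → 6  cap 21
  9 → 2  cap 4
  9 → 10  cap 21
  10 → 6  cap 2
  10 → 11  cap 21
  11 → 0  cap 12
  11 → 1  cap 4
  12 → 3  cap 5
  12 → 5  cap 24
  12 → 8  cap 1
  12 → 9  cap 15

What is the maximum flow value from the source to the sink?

Maximum flow value: 52

augment #1: 7→1→2→8 bottleneck 17, total now 17
augment #2: 7→6→12→8 bottleneck 1, total now 18
augment #3: 7→3→4→5→8 bottleneck 10, total now 28
augment #4: 7→6→12→5→8 bottleneck 1, total now 29
augment #5: 7→1→2→11→0→8 bottleneck 4, total now 33
augment #6: 7→3→4→12→5→8 bottleneck 3, total now 36
augment #7: 7→6→4→12→5→8 bottleneck 8, total now 44
augment #8: 7→6→4→9→10→11→0→8 bottleneck 1, total now 45
augment #9: 7→1→2→3→9→10→11→0→8 bottleneck 2, total now 47
augment #10: 7→6→2→3→9→10→11→0→8 bottleneck 5, total now 52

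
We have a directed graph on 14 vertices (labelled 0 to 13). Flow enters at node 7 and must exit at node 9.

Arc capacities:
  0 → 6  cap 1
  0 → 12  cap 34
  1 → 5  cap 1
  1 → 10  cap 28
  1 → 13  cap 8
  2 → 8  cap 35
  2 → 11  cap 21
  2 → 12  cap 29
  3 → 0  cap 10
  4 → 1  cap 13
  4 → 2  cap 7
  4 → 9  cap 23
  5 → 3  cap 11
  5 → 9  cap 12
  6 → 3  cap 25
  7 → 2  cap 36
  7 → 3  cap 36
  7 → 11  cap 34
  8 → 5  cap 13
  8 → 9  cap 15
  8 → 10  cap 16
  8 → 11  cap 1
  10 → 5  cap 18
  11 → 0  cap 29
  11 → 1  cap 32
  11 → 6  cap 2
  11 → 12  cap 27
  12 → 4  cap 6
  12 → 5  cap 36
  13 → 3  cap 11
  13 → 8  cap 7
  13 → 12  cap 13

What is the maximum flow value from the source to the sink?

Maximum flow value: 33

augment #1: 7→2→8→9 bottleneck 15, total now 15
augment #2: 7→2→8→5→9 bottleneck 12, total now 27
augment #3: 7→2→12→4→9 bottleneck 6, total now 33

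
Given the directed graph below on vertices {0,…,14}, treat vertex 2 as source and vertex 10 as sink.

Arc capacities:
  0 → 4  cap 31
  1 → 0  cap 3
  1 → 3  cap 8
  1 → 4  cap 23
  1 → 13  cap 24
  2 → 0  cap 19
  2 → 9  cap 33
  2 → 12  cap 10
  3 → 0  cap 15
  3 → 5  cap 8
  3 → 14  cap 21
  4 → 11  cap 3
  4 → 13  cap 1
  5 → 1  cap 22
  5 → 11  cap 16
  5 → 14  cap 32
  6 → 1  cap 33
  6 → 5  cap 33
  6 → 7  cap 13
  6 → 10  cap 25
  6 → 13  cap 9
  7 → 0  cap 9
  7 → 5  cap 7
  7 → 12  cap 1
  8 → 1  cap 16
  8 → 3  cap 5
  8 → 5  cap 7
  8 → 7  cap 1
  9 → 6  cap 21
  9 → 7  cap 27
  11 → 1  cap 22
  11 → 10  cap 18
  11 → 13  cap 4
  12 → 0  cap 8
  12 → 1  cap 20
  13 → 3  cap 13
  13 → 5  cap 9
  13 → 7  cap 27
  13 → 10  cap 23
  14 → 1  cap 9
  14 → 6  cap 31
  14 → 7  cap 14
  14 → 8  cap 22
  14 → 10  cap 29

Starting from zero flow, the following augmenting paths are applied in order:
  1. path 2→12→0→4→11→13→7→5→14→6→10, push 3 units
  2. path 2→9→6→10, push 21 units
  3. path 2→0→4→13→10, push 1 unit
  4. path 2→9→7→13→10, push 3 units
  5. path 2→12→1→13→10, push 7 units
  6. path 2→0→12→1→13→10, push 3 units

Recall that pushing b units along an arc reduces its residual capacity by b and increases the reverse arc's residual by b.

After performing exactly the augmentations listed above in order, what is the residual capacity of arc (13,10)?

Residual capacity of (13,10): 9

after path 1 (2→12→0→4→11→13→7→5→14→6→10, push 3): res(13,10)=23
after path 2 (2→9→6→10, push 21): res(13,10)=23
after path 3 (2→0→4→13→10, push 1): res(13,10)=22
after path 4 (2→9→7→13→10, push 3): res(13,10)=19
after path 5 (2→12→1→13→10, push 7): res(13,10)=12
after path 6 (2→0→12→1→13→10, push 3): res(13,10)=9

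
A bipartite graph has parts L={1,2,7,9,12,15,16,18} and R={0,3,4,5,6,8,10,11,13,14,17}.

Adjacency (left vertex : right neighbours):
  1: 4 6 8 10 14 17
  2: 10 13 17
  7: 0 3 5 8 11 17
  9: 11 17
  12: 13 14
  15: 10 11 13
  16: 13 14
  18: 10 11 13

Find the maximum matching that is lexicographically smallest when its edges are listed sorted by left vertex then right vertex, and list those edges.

|M| = 7 (so the lex-smallest maximum matching has 7 edges)
process left vertices in ascending order; for each, take the smallest-labelled available neighbour that still permits 7 edges overall, or leave it unmatched if none does
lex-smallest matching: {1-4, 2-10, 7-0, 9-17, 12-13, 15-11, 16-14}

Lex-smallest maximum matching: {(1,4), (2,10), (7,0), (9,17), (12,13), (15,11), (16,14)}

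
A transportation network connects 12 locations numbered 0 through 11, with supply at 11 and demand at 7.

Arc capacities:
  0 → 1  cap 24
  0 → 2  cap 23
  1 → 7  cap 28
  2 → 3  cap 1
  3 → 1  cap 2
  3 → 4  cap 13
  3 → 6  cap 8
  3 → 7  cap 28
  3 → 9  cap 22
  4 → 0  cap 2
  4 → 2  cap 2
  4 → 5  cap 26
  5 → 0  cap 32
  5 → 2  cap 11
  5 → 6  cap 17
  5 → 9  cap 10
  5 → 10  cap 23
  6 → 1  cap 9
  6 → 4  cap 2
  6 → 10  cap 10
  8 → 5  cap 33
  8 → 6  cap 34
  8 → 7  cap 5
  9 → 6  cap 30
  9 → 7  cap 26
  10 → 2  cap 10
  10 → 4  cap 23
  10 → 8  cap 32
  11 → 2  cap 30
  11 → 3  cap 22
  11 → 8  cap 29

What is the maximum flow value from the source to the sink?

Maximum flow value: 52

augment #1: 11→3→7 bottleneck 22, total now 22
augment #2: 11→8→7 bottleneck 5, total now 27
augment #3: 11→2→3→7 bottleneck 1, total now 28
augment #4: 11→8→5→9→7 bottleneck 10, total now 38
augment #5: 11→8→6→1→7 bottleneck 9, total now 47
augment #6: 11→8→5→0→1→7 bottleneck 5, total now 52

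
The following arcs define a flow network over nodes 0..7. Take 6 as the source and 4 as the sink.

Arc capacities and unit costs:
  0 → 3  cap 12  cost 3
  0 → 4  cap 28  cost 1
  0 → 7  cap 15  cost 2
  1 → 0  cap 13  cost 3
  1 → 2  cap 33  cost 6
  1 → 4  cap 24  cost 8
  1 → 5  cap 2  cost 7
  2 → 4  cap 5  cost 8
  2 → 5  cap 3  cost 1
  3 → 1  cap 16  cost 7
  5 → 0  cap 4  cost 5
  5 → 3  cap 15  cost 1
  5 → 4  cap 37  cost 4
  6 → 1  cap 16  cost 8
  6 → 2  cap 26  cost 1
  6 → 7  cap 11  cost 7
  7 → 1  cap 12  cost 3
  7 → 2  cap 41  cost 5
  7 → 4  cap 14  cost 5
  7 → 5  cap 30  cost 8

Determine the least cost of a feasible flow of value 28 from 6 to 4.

shortest-cost path #1: 6→2→5→4 push 3 @ unit cost 6 (adds 18)
shortest-cost path #2: 6→2→4 push 5 @ unit cost 9 (adds 45)
shortest-cost path #3: 6→7→4 push 11 @ unit cost 12 (adds 132)
shortest-cost path #4: 6→1→0→4 push 9 @ unit cost 12 (adds 108)
total cost = 303

Minimum cost for 28 units: 303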